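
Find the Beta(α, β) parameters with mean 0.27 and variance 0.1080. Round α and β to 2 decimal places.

By moment matching, α+β = μ(1−μ)/σ² − 1 = (0.27·0.73)/0.1080 − 1 = 1.8250 − 1 = 0.8250.
Since α/(α+β) = μ, α = 0.27·0.8250 = 0.22 and β = 0.73·0.8250 = 0.60.

α = 0.22, β = 0.60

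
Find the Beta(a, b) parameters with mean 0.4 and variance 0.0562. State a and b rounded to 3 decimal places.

a = 1.308, b = 1.962

By moment matching, a+b = μ(1−μ)/σ² − 1 = (0.4·0.6)/0.0562 − 1 = 4.2705 − 1 = 3.2705.
Since a/(a+b) = μ, a = 0.4·3.2705 = 1.308 and b = 0.6·3.2705 = 1.962.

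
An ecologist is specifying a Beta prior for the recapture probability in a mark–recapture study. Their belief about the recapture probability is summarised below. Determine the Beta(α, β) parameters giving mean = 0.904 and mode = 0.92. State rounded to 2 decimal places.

α = 47.46, β = 5.04

Let s = α+β. Mean gives α = μs = 0.904s; mode gives (α−1)/(s−2) = 0.92.
Substituting: 0.904s − 1 = 0.92(s−2) = 0.92s − 1.84, so -0.016s = -0.84 and s = 52.5000.
Then α = 0.904×52.5000 = 47.46 and β = s−α = 5.04.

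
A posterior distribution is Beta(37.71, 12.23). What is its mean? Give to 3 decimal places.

The Beta mean is α/(α+β) = 37.71/(37.71+12.23) = 0.755.

0.755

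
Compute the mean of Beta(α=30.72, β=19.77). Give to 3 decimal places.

The Beta mean is α/(α+β) = 30.72/(30.72+19.77) = 0.608.

0.608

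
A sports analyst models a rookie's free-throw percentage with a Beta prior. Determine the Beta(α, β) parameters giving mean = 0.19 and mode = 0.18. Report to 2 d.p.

Let s = α+β. Mean gives α = μs = 0.19s; mode gives (α−1)/(s−2) = 0.18.
Substituting: 0.19s − 1 = 0.18(s−2) = 0.18s − 0.36, so 0.01s = 0.64 and s = 64.0000.
Then α = 0.19×64.0000 = 12.16 and β = s−α = 51.84.

α = 12.16, β = 51.84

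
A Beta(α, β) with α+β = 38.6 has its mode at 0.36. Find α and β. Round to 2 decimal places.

α = 14.18, β = 24.42

Since the density peak of Beta(α,β) is at (α−1)/(α+β−2),
α = 1 + 0.36(38.6−2) = 14.18 and β = 38.6 − 14.18 = 24.42.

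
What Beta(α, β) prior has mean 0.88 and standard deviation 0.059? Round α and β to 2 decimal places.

α = 25.82, β = 3.52

First σ² = 0.003481. Setting α = μn, β = (1−μ)n with n = α+β,
μ(1−μ)/(n+1) = 0.003481 ⇒ n+1 = 0.1056/0.003481 = 30.3361 ⇒ n = 29.3361.
Hence α = 0.88×29.3361 = 25.82, β = 0.12×29.3361 = 3.52.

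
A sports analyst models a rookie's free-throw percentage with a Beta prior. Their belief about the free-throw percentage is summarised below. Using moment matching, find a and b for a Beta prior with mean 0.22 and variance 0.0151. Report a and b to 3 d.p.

a = 2.280, b = 8.084

By moment matching, a+b = μ(1−μ)/σ² − 1 = (0.22·0.78)/0.0151 − 1 = 11.3642 − 1 = 10.3642.
Since a/(a+b) = μ, a = 0.22·10.3642 = 2.280 and b = 0.78·10.3642 = 8.084.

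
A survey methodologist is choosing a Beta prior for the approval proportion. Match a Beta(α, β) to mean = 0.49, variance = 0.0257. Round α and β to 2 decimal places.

Write ν = α+β; then α = μν and Var = μ(1−μ)/(ν+1).
ν = μ(1−μ)/Var − 1 = 0.2499/0.0257 − 1 = 8.7237.
α = 0.49·8.7237 = 4.27, β = 0.51·8.7237 = 4.45.

α = 4.27, β = 4.45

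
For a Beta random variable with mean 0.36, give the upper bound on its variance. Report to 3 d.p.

For fixed mean μ the Beta variance is μ(1−μ)/(α+β+1), increasing as α+β decreases.
Its least upper bound (not attained) is μ(1−μ) = 0.36·0.64 = 0.230.

0.230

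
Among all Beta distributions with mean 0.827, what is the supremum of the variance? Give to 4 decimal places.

0.1431

Var = μ(1−μ)/(α+β+1), which approaches μ(1−μ) as α+β → 0.
So the supremum is μ(1−μ) = 0.827×0.173 = 0.1431.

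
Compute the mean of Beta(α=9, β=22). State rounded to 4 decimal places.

The Beta mean is α/(α+β) = 9/(9+22) = 0.2903.

0.2903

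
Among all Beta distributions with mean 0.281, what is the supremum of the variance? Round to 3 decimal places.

For fixed mean μ the Beta variance is μ(1−μ)/(α+β+1), increasing as α+β decreases.
Its least upper bound (not attained) is μ(1−μ) = 0.281·0.719 = 0.202.

0.202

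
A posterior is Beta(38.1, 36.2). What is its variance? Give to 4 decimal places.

μ = 38.1/74.3 = 0.512786; Var = μ(1−μ)/(α+β+1) = 0.2498365/75.3 = 0.0033.

0.0033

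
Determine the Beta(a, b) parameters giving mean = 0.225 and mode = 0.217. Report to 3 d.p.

a = 15.919, b = 54.831

Let s = a+b. Mean gives a = μs = 0.225s; mode gives (a−1)/(s−2) = 0.217.
Substituting: 0.225s − 1 = 0.217(s−2) = 0.217s − 0.434, so 0.008s = 0.566 and s = 70.7500.
Then a = 0.225×70.7500 = 15.919 and b = s−a = 54.831.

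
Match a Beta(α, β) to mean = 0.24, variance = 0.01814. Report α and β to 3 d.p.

α = 2.173, β = 6.882

Let s = α+β. The Beta variance is μ(1−μ)/(s+1).
So s+1 = μ(1−μ)/σ² = (0.24×0.76)/0.01814 = 0.1824/0.01814 = 10.0551, giving s = 9.0551.
Then α = μs = 0.24×9.0551 = 2.173 and β = (1−μ)s = 0.76×9.0551 = 6.882.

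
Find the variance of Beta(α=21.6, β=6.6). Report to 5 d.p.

0.00614

α+β = 28.2 and αβ = 142.56, so Var = αβ/[(α+β)²(α+β+1)] = 142.56/23221.008 = 0.00614.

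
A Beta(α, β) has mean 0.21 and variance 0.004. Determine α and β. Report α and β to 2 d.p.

α = 8.50, β = 31.98

By moment matching, α+β = μ(1−μ)/σ² − 1 = (0.21·0.79)/0.004 − 1 = 41.4750 − 1 = 40.4750.
Since α/(α+β) = μ, α = 0.21·40.4750 = 8.50 and β = 0.79·40.4750 = 31.98.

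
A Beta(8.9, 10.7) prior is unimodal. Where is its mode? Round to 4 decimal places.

0.4489

With α,β > 1, mode = (α−1)/(α+β−2) = 7.9/17.6 = 0.4489.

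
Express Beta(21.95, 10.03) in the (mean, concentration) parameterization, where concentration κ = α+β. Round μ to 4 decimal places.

μ = 0.6864, κ = 31.98

κ = α+β = 21.95+10.03 = 31.98; μ = α/κ = 21.95/31.98 = 0.6864.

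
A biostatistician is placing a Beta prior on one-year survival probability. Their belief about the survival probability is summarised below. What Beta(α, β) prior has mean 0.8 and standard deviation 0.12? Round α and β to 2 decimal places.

σ² = 0.12² = 0.0144.
With s = α+β, Var = μ(1−μ)/(s+1), so s+1 = (0.8×0.2)/0.0144 = 11.1111 and s = 10.1111.
α = μs = 8.09, β = (1−μ)s = 2.02.

α = 8.09, β = 2.02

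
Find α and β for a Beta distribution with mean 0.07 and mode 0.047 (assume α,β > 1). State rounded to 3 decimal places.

Let s = α+β. Mean gives α = μs = 0.07s; mode gives (α−1)/(s−2) = 0.047.
Substituting: 0.07s − 1 = 0.047(s−2) = 0.047s − 0.094, so 0.023s = 0.906 and s = 39.3913.
Then α = 0.07×39.3913 = 2.757 and β = s−α = 36.634.

α = 2.757, β = 36.634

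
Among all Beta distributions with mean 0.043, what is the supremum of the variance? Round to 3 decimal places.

0.041

For fixed mean μ the Beta variance is μ(1−μ)/(α+β+1), increasing as α+β decreases.
Its least upper bound (not attained) is μ(1−μ) = 0.043·0.957 = 0.041.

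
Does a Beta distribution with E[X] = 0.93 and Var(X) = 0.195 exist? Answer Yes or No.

No

For any Beta, Var(X) < E[X]·(1−E[X]).
Here μ(1−μ) = 0.93×0.07 = 0.0651, and 0.195 ≥ 0.0651.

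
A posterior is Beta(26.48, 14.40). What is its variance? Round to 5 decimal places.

0.00545

α+β = 40.88 and αβ = 381.3120, so Var = αβ/[(α+β)²(α+β+1)] = 381.3120/69988.783872 = 0.00545.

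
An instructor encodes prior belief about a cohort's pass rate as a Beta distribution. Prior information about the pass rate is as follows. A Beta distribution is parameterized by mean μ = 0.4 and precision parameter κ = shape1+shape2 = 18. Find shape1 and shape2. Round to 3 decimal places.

shape1 = 7.200, shape2 = 10.800

Split κ in proportion μ : (1−μ): shape1 = 0.4·18 = 7.200, shape2 = 18 − 7.200 = 10.800.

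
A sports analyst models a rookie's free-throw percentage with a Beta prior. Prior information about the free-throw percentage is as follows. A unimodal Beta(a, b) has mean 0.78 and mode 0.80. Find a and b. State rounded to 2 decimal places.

a = 23.40, b = 6.60

Let s = a+b. Mean gives a = μs = 0.78s; mode gives (a−1)/(s−2) = 0.80.
Substituting: 0.78s − 1 = 0.80(s−2) = 0.80s − 1.60, so -0.02s = -0.60 and s = 30.0000.
Then a = 0.78×30.0000 = 23.40 and b = s−a = 6.60.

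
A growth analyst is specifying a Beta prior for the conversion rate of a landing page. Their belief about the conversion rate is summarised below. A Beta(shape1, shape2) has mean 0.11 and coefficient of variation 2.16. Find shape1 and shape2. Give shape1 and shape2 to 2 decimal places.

σ = CV·μ = 2.16×0.11 = 0.23760, so σ² = 0.056454.
s+1 = μ(1−μ)/σ² = 0.0979/0.056454 = 1.7342, so s = shape1+shape2 = 0.7342.
shape1 = μs = 0.08, shape2 = (1−μ)s = 0.65.

shape1 = 0.08, shape2 = 0.65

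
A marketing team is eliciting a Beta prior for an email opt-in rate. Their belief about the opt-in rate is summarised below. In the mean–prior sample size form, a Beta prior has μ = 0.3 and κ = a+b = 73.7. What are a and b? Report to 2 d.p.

a = μκ = 0.3×73.7 = 22.11 and b = (1−μ)κ = 0.7×73.7 = 51.59.

a = 22.11, b = 51.59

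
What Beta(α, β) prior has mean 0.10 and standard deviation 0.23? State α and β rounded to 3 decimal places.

α = 0.070, β = 0.631

First σ² = 0.0529. Setting α = μn, β = (1−μ)n with n = α+β,
μ(1−μ)/(n+1) = 0.0529 ⇒ n+1 = 0.0900/0.0529 = 1.7013 ⇒ n = 0.7013.
Hence α = 0.10×0.7013 = 0.070, β = 0.90×0.7013 = 0.631.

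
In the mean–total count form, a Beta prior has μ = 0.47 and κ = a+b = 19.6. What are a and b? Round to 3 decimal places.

Split κ in proportion μ : (1−μ): a = 0.47·19.6 = 9.212, b = 19.6 − 9.212 = 10.388.

a = 9.212, b = 10.388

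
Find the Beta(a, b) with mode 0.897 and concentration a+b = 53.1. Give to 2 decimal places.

For a,b>1 the mode is (a−1)/(a+b−2), so a = mode·(κ−2)+1 = 0.897×51.1+1 = 46.84.
And b = (1−mode)·(κ−2)+1 = 0.103×51.1+1 = 6.26.

a = 46.84, b = 6.26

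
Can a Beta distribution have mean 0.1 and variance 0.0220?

Yes

A Beta with mean μ has variance μ(1−μ)/(α+β+1) < μ(1−μ).
Here μ(1−μ) = 0.1×0.9 = 0.09, and 0.0220 < 0.09.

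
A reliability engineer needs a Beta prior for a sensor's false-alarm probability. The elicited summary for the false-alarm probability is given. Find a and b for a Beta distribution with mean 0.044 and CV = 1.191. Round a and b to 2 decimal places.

a = 0.63, b = 13.69

σ = CV·μ = 1.191×0.044 = 0.05240, so σ² = 0.002746.
s+1 = μ(1−μ)/σ² = 0.042064/0.002746 = 15.3173, so s = a+b = 14.3173.
a = μs = 0.63, b = (1−μ)s = 13.69.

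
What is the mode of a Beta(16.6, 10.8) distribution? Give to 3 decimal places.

0.614

The density x^(α−1)(1−x)^(β−1) is maximised at (α−1)/(α+β−2) = 15.6/25.4 = 0.614.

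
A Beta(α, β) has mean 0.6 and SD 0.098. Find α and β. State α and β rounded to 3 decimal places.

Variance = 0.098² = 0.009604. The moment-matching identity α+β = μ(1−μ)/Var − 1 gives
α+β = 0.24/0.009604 − 1 = 23.9896, so α = μ·23.9896 = 14.394 and β = (1−μ)·23.9896 = 9.596.

α = 14.394, β = 9.596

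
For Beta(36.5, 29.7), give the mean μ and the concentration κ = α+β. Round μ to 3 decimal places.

μ = 0.551, κ = 66.2

κ = α+β = 36.5+29.7 = 66.2; μ = α/κ = 36.5/66.2 = 0.551.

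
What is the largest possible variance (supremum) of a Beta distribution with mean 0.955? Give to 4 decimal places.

0.0430

For fixed mean μ the Beta variance is μ(1−μ)/(α+β+1), increasing as α+β decreases.
Its least upper bound (not attained) is μ(1−μ) = 0.955·0.045 = 0.0430.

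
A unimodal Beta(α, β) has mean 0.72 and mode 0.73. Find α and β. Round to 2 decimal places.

Let s = α+β. Mean gives α = μs = 0.72s; mode gives (α−1)/(s−2) = 0.73.
Substituting: 0.72s − 1 = 0.73(s−2) = 0.73s − 1.46, so -0.01s = -0.46 and s = 46.0000.
Then α = 0.72×46.0000 = 33.12 and β = s−α = 12.88.

α = 33.12, β = 12.88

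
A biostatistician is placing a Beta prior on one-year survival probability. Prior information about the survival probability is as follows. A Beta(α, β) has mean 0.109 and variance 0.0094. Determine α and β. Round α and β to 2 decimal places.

Write ν = α+β; then α = μν and Var = μ(1−μ)/(ν+1).
ν = μ(1−μ)/Var − 1 = 0.097119/0.0094 − 1 = 9.3318.
α = 0.109·9.3318 = 1.02, β = 0.891·9.3318 = 8.31.

α = 1.02, β = 8.31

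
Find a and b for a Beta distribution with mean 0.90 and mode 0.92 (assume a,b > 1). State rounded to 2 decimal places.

a = 37.80, b = 4.20

Let s = a+b. Mean gives a = μs = 0.90s; mode gives (a−1)/(s−2) = 0.92.
Substituting: 0.90s − 1 = 0.92(s−2) = 0.92s − 1.84, so -0.02s = -0.84 and s = 42.0000.
Then a = 0.90×42.0000 = 37.80 and b = s−a = 4.20.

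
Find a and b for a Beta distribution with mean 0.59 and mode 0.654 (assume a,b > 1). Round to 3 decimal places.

a = 2.839, b = 1.973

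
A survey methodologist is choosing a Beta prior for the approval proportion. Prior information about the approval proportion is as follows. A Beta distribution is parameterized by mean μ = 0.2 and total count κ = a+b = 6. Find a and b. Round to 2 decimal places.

Split κ in proportion μ : (1−μ): a = 0.2·6 = 1.20, b = 6 − 1.20 = 4.80.

a = 1.20, b = 4.80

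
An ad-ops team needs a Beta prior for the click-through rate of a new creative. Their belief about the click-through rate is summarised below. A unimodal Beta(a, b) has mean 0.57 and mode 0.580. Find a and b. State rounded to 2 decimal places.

With s = a+b: μ = a/s and mode = (a−1)/(s−2). Eliminating a = μs,
μs − 1 = m(s−2) ⇒ s(μ−m) = 1−2m ⇒ s = -0.160/-0.010 = 16.0000.
So a = μs = 9.12, b = (1−μ)s = 6.88.

a = 9.12, b = 6.88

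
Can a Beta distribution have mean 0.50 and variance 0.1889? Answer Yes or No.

Yes

The Beta variance bound is σ² < μ(1−μ).
Here μ(1−μ) = 0.50×0.50 = 0.2500, and 0.1889 < 0.2500.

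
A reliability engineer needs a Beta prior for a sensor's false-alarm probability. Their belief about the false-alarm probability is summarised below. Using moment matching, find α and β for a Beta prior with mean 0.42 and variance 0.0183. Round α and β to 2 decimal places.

By moment matching, α+β = μ(1−μ)/σ² − 1 = (0.42·0.58)/0.0183 − 1 = 13.3115 − 1 = 12.3115.
Since α/(α+β) = μ, α = 0.42·12.3115 = 5.17 and β = 0.58·12.3115 = 7.14.

α = 5.17, β = 7.14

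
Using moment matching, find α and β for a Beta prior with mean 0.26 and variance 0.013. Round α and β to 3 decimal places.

By moment matching, α+β = μ(1−μ)/σ² − 1 = (0.26·0.74)/0.013 − 1 = 14.8000 − 1 = 13.8000.
Since α/(α+β) = μ, α = 0.26·13.8000 = 3.588 and β = 0.74·13.8000 = 10.212.

α = 3.588, β = 10.212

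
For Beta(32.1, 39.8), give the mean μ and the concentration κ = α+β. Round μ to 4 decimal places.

μ = 0.4465, κ = 71.9

κ = α+β = 32.1+39.8 = 71.9; μ = α/κ = 32.1/71.9 = 0.4465.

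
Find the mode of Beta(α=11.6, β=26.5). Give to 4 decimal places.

0.2936

The density x^(α−1)(1−x)^(β−1) is maximised at (α−1)/(α+β−2) = 10.6/36.1 = 0.2936.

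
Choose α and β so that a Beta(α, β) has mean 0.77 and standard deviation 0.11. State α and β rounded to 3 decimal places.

σ² = 0.11² = 0.0121.
With s = α+β, Var = μ(1−μ)/(s+1), so s+1 = (0.77×0.23)/0.0121 = 14.6364 and s = 13.6364.
α = μs = 10.500, β = (1−μ)s = 3.136.

α = 10.500, β = 3.136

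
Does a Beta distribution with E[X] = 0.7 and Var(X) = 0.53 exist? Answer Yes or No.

No

A Beta with mean μ has variance μ(1−μ)/(α+β+1) < μ(1−μ).
Here μ(1−μ) = 0.7×0.3 = 0.21, and 0.53 ≥ 0.21.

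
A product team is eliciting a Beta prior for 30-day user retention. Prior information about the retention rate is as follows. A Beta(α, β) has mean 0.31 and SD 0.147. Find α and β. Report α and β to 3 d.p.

α = 2.759, β = 6.140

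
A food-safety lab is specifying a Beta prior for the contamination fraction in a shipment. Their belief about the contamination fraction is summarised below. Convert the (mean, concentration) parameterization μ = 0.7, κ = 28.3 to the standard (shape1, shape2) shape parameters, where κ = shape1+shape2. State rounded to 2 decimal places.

shape1 = 19.81, shape2 = 8.49

Split κ in proportion μ : (1−μ): shape1 = 0.7·28.3 = 19.81, shape2 = 28.3 − 19.81 = 8.49.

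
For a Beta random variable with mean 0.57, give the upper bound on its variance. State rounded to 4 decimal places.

0.2451

Var = μ(1−μ)/(α+β+1), which approaches μ(1−μ) as α+β → 0.
So the supremum is μ(1−μ) = 0.57×0.43 = 0.2451.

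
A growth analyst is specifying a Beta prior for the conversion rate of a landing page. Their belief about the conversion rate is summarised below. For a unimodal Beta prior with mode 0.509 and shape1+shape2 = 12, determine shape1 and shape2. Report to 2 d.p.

For shape1,shape2>1 the mode is (shape1−1)/(shape1+shape2−2), so shape1 = mode·(κ−2)+1 = 0.509×10+1 = 6.09.
And shape2 = (1−mode)·(κ−2)+1 = 0.491×10+1 = 5.91.

shape1 = 6.09, shape2 = 5.91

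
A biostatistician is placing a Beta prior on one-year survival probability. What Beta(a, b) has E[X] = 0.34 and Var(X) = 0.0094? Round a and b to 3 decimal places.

a = 7.777, b = 15.096

By moment matching, a+b = μ(1−μ)/σ² − 1 = (0.34·0.66)/0.0094 − 1 = 23.8723 − 1 = 22.8723.
Since a/(a+b) = μ, a = 0.34·22.8723 = 7.777 and b = 0.66·22.8723 = 15.096.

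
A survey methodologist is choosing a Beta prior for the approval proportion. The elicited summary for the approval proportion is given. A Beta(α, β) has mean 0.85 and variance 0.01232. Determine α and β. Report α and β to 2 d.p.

Write ν = α+β; then α = μν and Var = μ(1−μ)/(ν+1).
ν = μ(1−μ)/Var − 1 = 0.1275/0.01232 − 1 = 9.3490.
α = 0.85·9.3490 = 7.95, β = 0.15·9.3490 = 1.40.

α = 7.95, β = 1.40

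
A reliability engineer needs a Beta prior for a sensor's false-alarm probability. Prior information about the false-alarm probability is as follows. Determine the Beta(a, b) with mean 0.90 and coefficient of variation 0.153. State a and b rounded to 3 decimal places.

a = 3.372, b = 0.375

σ = CV·μ = 0.153×0.90 = 0.13770, so σ² = 0.018961.
s+1 = μ(1−μ)/σ² = 0.0900/0.018961 = 4.7465, so s = a+b = 3.7465.
a = μs = 3.372, b = (1−μ)s = 0.375.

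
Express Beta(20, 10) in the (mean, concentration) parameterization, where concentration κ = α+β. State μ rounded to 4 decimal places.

μ = 0.6667, κ = 30

κ = α+β = 20+10 = 30; μ = α/κ = 20/30 = 0.6667.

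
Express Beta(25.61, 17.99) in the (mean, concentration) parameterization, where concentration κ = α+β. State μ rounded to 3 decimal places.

μ = 0.587, κ = 43.60

κ = α+β = 25.61+17.99 = 43.60; μ = α/κ = 25.61/43.60 = 0.587.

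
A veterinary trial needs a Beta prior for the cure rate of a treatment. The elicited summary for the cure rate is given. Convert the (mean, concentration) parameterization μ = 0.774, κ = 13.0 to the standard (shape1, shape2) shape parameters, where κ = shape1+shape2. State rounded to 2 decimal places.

Split κ in proportion μ : (1−μ): shape1 = 0.774·13.0 = 10.06, shape2 = 13.0 − 10.06 = 2.94.

shape1 = 10.06, shape2 = 2.94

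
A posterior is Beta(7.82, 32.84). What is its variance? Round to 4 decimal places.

0.0037

μ = 7.82/40.66 = 0.192327; Var = μ(1−μ)/(α+β+1) = 0.1553371/41.66 = 0.0037.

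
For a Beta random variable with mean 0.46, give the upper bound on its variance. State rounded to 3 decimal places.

0.248

For fixed mean μ the Beta variance is μ(1−μ)/(α+β+1), increasing as α+β decreases.
Its least upper bound (not attained) is μ(1−μ) = 0.46·0.54 = 0.248.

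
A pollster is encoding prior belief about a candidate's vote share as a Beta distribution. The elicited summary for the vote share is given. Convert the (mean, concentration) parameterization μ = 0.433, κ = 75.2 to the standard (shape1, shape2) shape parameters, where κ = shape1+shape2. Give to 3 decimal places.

shape1 = 32.562, shape2 = 42.638

Split κ in proportion μ : (1−μ): shape1 = 0.433·75.2 = 32.562, shape2 = 75.2 − 32.562 = 42.638.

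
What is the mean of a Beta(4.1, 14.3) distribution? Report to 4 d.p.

E[X] = α/(α+β) = 4.1/18.4 = 0.2228.

0.2228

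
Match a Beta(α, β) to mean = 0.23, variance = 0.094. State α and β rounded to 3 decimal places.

α = 0.203, β = 0.681

Let s = α+β. The Beta variance is μ(1−μ)/(s+1).
So s+1 = μ(1−μ)/σ² = (0.23×0.77)/0.094 = 0.1771/0.094 = 1.8840, giving s = 0.8840.
Then α = μs = 0.23×0.8840 = 0.203 and β = (1−μ)s = 0.77×0.8840 = 0.681.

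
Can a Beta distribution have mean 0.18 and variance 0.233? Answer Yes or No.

No

A Beta with mean μ has variance μ(1−μ)/(α+β+1) < μ(1−μ).
Here μ(1−μ) = 0.18×0.82 = 0.1476, and 0.233 ≥ 0.1476.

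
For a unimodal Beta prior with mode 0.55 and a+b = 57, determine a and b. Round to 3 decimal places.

Mode = (a−1)/(κ−2) with κ = a+b, so a−1 = 0.55·55 = 30.250.
a = 31.250; b = κ − a = 25.750.

a = 31.250, b = 25.750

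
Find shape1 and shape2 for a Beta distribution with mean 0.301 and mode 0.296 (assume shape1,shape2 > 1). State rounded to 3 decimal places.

shape1 = 24.562, shape2 = 57.038

Let s = shape1+shape2. Mean gives shape1 = μs = 0.301s; mode gives (shape1−1)/(s−2) = 0.296.
Substituting: 0.301s − 1 = 0.296(s−2) = 0.296s − 0.592, so 0.005s = 0.408 and s = 81.6000.
Then shape1 = 0.301×81.6000 = 24.562 and shape2 = s−shape1 = 57.038.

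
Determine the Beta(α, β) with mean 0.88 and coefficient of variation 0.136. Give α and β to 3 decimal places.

Var = (CV·μ)² = (0.136×0.88)² = 0.014323.
α+β = μ(1−μ)/Var − 1 = 0.1056/0.014323 − 1 = 6.3726.
Thus α = 0.88·6.3726 = 5.608 and β = 0.12·6.3726 = 0.765.

α = 5.608, β = 0.765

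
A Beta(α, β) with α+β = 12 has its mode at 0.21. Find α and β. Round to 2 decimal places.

Mode = (α−1)/(κ−2) with κ = α+β, so α−1 = 0.21·10 = 2.10.
α = 3.10; β = κ − α = 8.90.

α = 3.10, β = 8.90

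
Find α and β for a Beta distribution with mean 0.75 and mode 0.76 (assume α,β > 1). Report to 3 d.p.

α = 39.000, β = 13.000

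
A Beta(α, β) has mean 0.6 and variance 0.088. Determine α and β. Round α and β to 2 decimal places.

α = 1.04, β = 0.69

Write ν = α+β; then α = μν and Var = μ(1−μ)/(ν+1).
ν = μ(1−μ)/Var − 1 = 0.24/0.088 − 1 = 1.7273.
α = 0.6·1.7273 = 1.04, β = 0.4·1.7273 = 0.69.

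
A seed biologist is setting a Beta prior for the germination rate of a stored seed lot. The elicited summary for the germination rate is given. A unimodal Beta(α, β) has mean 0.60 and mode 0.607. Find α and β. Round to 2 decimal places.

With s = α+β: μ = α/s and mode = (α−1)/(s−2). Eliminating α = μs,
μs − 1 = m(s−2) ⇒ s(μ−m) = 1−2m ⇒ s = -0.214/-0.007 = 30.5714.
So α = μs = 18.34, β = (1−μ)s = 12.23.

α = 18.34, β = 12.23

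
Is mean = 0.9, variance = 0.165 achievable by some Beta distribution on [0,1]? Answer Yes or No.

No

For any Beta, Var(X) < E[X]·(1−E[X]).
Here μ(1−μ) = 0.9×0.1 = 0.09, and 0.165 ≥ 0.09.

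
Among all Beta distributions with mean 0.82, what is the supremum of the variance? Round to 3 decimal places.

For fixed mean μ the Beta variance is μ(1−μ)/(α+β+1), increasing as α+β decreases.
Its least upper bound (not attained) is μ(1−μ) = 0.82·0.18 = 0.148.

0.148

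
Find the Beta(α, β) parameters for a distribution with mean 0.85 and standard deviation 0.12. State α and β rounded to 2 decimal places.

Variance = 0.12² = 0.0144. The moment-matching identity α+β = μ(1−μ)/Var − 1 gives
α+β = 0.1275/0.0144 − 1 = 7.8542, so α = μ·7.8542 = 6.68 and β = (1−μ)·7.8542 = 1.18.

α = 6.68, β = 1.18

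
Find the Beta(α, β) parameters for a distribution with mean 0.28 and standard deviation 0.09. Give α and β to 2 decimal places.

First σ² = 0.0081. Setting α = μn, β = (1−μ)n with n = α+β,
μ(1−μ)/(n+1) = 0.0081 ⇒ n+1 = 0.2016/0.0081 = 24.8889 ⇒ n = 23.8889.
Hence α = 0.28×23.8889 = 6.69, β = 0.72×23.8889 = 17.20.

α = 6.69, β = 17.20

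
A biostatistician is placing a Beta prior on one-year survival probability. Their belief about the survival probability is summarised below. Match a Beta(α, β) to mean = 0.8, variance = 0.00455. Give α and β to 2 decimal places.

By moment matching, α+β = μ(1−μ)/σ² − 1 = (0.8·0.2)/0.00455 − 1 = 35.1648 − 1 = 34.1648.
Since α/(α+β) = μ, α = 0.8·34.1648 = 27.33 and β = 0.2·34.1648 = 6.83.

α = 27.33, β = 6.83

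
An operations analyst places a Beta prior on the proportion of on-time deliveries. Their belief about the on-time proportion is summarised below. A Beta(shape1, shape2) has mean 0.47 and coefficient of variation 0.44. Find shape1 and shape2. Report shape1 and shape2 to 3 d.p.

shape1 = 2.268, shape2 = 2.557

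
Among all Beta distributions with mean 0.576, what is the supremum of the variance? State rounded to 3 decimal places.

Var = μ(1−μ)/(α+β+1), which approaches μ(1−μ) as α+β → 0.
So the supremum is μ(1−μ) = 0.576×0.424 = 0.244.

0.244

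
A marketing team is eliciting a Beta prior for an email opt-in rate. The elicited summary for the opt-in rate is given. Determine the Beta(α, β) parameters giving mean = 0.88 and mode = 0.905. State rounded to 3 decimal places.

α = 28.512, β = 3.888

Let s = α+β. Mean gives α = μs = 0.88s; mode gives (α−1)/(s−2) = 0.905.
Substituting: 0.88s − 1 = 0.905(s−2) = 0.905s − 1.810, so -0.025s = -0.810 and s = 32.4000.
Then α = 0.88×32.4000 = 28.512 and β = s−α = 3.888.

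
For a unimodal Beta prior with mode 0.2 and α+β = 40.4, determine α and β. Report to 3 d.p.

For α,β>1 the mode is (α−1)/(α+β−2), so α = mode·(κ−2)+1 = 0.2×38.4+1 = 8.680.
And β = (1−mode)·(κ−2)+1 = 0.8×38.4+1 = 31.720.

α = 8.680, β = 31.720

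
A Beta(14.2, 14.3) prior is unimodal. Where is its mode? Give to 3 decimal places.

The density x^(α−1)(1−x)^(β−1) is maximised at (α−1)/(α+β−2) = 13.2/26.5 = 0.498.

0.498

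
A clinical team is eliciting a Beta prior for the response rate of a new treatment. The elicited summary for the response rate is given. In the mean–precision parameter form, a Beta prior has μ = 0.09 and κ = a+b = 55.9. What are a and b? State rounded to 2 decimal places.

a = 5.03, b = 50.87

a = μκ = 0.09×55.9 = 5.03 and b = (1−μ)κ = 0.91×55.9 = 50.87.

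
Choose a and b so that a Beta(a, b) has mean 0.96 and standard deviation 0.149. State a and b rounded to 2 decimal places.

Variance = 0.149² = 0.022201. The moment-matching identity a+b = μ(1−μ)/Var − 1 gives
a+b = 0.0384/0.022201 − 1 = 0.7297, so a = μ·0.7297 = 0.70 and b = (1−μ)·0.7297 = 0.03.

a = 0.70, b = 0.03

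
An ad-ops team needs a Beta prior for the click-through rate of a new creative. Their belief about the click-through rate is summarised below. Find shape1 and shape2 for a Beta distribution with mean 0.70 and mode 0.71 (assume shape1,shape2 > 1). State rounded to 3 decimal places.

shape1 = 29.400, shape2 = 12.600

With s = shape1+shape2: μ = shape1/s and mode = (shape1−1)/(s−2). Eliminating shape1 = μs,
μs − 1 = m(s−2) ⇒ s(μ−m) = 1−2m ⇒ s = -0.42/-0.01 = 42.0000.
So shape1 = μs = 29.400, shape2 = (1−μ)s = 12.600.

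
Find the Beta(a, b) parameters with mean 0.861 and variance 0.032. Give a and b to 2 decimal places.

a = 2.36, b = 0.38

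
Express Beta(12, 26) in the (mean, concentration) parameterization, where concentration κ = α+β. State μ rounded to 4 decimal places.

μ = 0.3158, κ = 38

κ = α+β = 12+26 = 38; μ = α/κ = 12/38 = 0.3158.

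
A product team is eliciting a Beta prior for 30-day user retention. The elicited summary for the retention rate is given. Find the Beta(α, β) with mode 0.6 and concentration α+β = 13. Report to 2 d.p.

α = 7.60, β = 5.40

Mode = (α−1)/(κ−2) with κ = α+β, so α−1 = 0.6·11 = 6.60.
α = 7.60; β = κ − α = 5.40.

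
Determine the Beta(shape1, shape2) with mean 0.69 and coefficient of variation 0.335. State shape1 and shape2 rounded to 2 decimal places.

Var = (CV·μ)² = (0.335×0.69)² = 0.053430.
shape1+shape2 = μ(1−μ)/Var − 1 = 0.2139/0.053430 − 1 = 3.0033.
Thus shape1 = 0.69·3.0033 = 2.07 and shape2 = 0.31·3.0033 = 0.93.

shape1 = 2.07, shape2 = 0.93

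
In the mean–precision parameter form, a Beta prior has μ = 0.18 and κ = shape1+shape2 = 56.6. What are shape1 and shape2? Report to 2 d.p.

shape1 = 10.19, shape2 = 46.41

shape1 = μκ = 0.18×56.6 = 10.19 and shape2 = (1−μ)κ = 0.82×56.6 = 46.41.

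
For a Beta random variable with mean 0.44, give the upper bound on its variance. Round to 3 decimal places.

0.246

For fixed mean μ the Beta variance is μ(1−μ)/(α+β+1), increasing as α+β decreases.
Its least upper bound (not attained) is μ(1−μ) = 0.44·0.56 = 0.246.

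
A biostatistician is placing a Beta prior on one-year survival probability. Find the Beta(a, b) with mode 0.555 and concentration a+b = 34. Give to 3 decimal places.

a = 18.760, b = 15.240

Mode = (a−1)/(κ−2) with κ = a+b, so a−1 = 0.555·32 = 17.760.
a = 18.760; b = κ − a = 15.240.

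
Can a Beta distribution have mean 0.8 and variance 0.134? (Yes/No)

A Beta with mean μ has variance μ(1−μ)/(α+β+1) < μ(1−μ).
Here μ(1−μ) = 0.8×0.2 = 0.16, and 0.134 < 0.16.

Yes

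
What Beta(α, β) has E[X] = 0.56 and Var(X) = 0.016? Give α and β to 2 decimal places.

α = 8.06, β = 6.34

Write ν = α+β; then α = μν and Var = μ(1−μ)/(ν+1).
ν = μ(1−μ)/Var − 1 = 0.2464/0.016 − 1 = 14.4000.
α = 0.56·14.4000 = 8.06, β = 0.44·14.4000 = 6.34.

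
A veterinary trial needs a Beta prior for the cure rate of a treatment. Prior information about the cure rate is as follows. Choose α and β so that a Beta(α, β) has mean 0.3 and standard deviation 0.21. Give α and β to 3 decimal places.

α = 1.129, β = 2.633

σ² = 0.21² = 0.0441.
With s = α+β, Var = μ(1−μ)/(s+1), so s+1 = (0.3×0.7)/0.0441 = 4.7619 and s = 3.7619.
α = μs = 1.129, β = (1−μ)s = 2.633.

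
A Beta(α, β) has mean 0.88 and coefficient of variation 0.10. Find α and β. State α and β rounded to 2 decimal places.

Var = (CV·μ)² = (0.10×0.88)² = 0.007744.
α+β = μ(1−μ)/Var − 1 = 0.1056/0.007744 − 1 = 12.6364.
Thus α = 0.88·12.6364 = 11.12 and β = 0.12·12.6364 = 1.52.

α = 11.12, β = 1.52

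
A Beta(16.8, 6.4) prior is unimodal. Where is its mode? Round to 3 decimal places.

With α,β > 1, mode = (α−1)/(α+β−2) = 15.8/21.2 = 0.745.

0.745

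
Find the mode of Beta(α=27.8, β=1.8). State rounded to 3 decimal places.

0.971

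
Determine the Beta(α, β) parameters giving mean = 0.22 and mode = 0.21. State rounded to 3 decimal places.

With s = α+β: μ = α/s and mode = (α−1)/(s−2). Eliminating α = μs,
μs − 1 = m(s−2) ⇒ s(μ−m) = 1−2m ⇒ s = 0.58/0.01 = 58.0000.
So α = μs = 12.760, β = (1−μ)s = 45.240.

α = 12.760, β = 45.240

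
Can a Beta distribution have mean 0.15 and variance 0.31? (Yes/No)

No

For any Beta, Var(X) < E[X]·(1−E[X]).
Here μ(1−μ) = 0.15×0.85 = 0.1275, and 0.31 ≥ 0.1275.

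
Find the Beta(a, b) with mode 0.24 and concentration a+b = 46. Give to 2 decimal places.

a = 11.56, b = 34.44

Since the density peak of Beta(a,b) is at (a−1)/(a+b−2),
a = 1 + 0.24(46−2) = 11.56 and b = 46 − 11.56 = 34.44.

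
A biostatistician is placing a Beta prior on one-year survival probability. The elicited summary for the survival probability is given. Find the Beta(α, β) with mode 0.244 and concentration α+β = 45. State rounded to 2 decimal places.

α = 11.49, β = 33.51

Mode = (α−1)/(κ−2) with κ = α+β, so α−1 = 0.244·43 = 10.49.
α = 11.49; β = κ − α = 33.51.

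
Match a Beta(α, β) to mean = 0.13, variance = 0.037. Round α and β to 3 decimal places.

By moment matching, α+β = μ(1−μ)/σ² − 1 = (0.13·0.87)/0.037 − 1 = 3.0568 − 1 = 2.0568.
Since α/(α+β) = μ, α = 0.13·2.0568 = 0.267 and β = 0.87·2.0568 = 1.789.

α = 0.267, β = 1.789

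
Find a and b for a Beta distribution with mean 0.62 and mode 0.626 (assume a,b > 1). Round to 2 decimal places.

a = 26.04, b = 15.96

With s = a+b: μ = a/s and mode = (a−1)/(s−2). Eliminating a = μs,
μs − 1 = m(s−2) ⇒ s(μ−m) = 1−2m ⇒ s = -0.252/-0.006 = 42.0000.
So a = μs = 26.04, b = (1−μ)s = 15.96.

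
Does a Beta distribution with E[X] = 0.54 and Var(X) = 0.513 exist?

No

For any Beta, Var(X) < E[X]·(1−E[X]).
Here μ(1−μ) = 0.54×0.46 = 0.2484, and 0.513 ≥ 0.2484.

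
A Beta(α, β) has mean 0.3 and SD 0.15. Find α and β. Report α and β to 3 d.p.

α = 2.500, β = 5.833

Variance = 0.15² = 0.0225. The moment-matching identity α+β = μ(1−μ)/Var − 1 gives
α+β = 0.21/0.0225 − 1 = 8.3333, so α = μ·8.3333 = 2.500 and β = (1−μ)·8.3333 = 5.833.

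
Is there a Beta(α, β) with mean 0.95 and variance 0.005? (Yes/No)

Yes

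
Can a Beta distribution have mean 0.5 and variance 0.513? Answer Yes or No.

No

The Beta variance bound is σ² < μ(1−μ).
Here μ(1−μ) = 0.5×0.5 = 0.25, and 0.513 ≥ 0.25.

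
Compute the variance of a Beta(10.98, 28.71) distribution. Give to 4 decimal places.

0.0049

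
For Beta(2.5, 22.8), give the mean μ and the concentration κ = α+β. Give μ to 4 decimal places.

μ = 0.0988, κ = 25.3

κ = α+β = 2.5+22.8 = 25.3; μ = α/κ = 2.5/25.3 = 0.0988.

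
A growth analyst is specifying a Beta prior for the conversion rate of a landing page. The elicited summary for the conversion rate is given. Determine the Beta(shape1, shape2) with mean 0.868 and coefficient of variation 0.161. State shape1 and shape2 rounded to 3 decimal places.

shape1 = 4.224, shape2 = 0.642

Var = (CV·μ)² = (0.161×0.868)² = 0.019530.
shape1+shape2 = μ(1−μ)/Var − 1 = 0.114576/0.019530 − 1 = 4.8668.
Thus shape1 = 0.868·4.8668 = 4.224 and shape2 = 0.132·4.8668 = 0.642.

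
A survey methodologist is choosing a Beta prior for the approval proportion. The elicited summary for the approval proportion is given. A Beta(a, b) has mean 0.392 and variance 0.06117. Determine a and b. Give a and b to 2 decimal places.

a = 1.14, b = 1.76

Let s = a+b. The Beta variance is μ(1−μ)/(s+1).
So s+1 = μ(1−μ)/σ² = (0.392×0.608)/0.06117 = 0.238336/0.06117 = 3.8963, giving s = 2.8963.
Then a = μs = 0.392×2.8963 = 1.14 and b = (1−μ)s = 0.608×2.8963 = 1.76.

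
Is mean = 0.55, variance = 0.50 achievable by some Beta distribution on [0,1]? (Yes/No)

No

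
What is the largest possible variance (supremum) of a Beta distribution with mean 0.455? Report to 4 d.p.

0.2480

Var = μ(1−μ)/(α+β+1), which approaches μ(1−μ) as α+β → 0.
So the supremum is μ(1−μ) = 0.455×0.545 = 0.2480.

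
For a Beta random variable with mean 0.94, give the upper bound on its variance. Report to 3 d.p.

Var = μ(1−μ)/(α+β+1), which approaches μ(1−μ) as α+β → 0.
So the supremum is μ(1−μ) = 0.94×0.06 = 0.056.

0.056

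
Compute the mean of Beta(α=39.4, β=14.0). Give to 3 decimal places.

E[X] = α/(α+β) = 39.4/53.4 = 0.738.

0.738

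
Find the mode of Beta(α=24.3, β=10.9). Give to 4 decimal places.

0.7018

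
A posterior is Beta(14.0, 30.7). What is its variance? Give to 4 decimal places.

0.0047

Var = αβ/[(α+β)²(α+β+1)] = (14.0×30.7)/(44.7²×45.7) = 429.80/91312.713 = 0.0047.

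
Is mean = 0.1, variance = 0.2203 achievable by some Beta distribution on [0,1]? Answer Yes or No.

No

The Beta variance bound is σ² < μ(1−μ).
Here μ(1−μ) = 0.1×0.9 = 0.09, and 0.2203 ≥ 0.09.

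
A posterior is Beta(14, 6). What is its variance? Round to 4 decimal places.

Var = αβ/[(α+β)²(α+β+1)] = (14×6)/(20²×21) = 84/8400 = 0.0100.

0.0100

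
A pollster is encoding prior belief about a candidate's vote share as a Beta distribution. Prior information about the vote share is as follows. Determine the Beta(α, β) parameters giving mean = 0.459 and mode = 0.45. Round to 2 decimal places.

α = 5.10, β = 6.01

With s = α+β: μ = α/s and mode = (α−1)/(s−2). Eliminating α = μs,
μs − 1 = m(s−2) ⇒ s(μ−m) = 1−2m ⇒ s = 0.10/0.009 = 11.1111.
So α = μs = 5.10, β = (1−μ)s = 6.01.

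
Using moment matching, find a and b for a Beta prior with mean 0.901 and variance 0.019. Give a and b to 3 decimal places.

Let s = a+b. The Beta variance is μ(1−μ)/(s+1).
So s+1 = μ(1−μ)/σ² = (0.901×0.099)/0.019 = 0.089199/0.019 = 4.6947, giving s = 3.6947.
Then a = μs = 0.901×3.6947 = 3.329 and b = (1−μ)s = 0.099×3.6947 = 0.366.

a = 3.329, b = 0.366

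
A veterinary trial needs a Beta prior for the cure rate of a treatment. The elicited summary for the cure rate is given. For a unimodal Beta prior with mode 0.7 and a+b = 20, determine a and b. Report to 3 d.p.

For a,b>1 the mode is (a−1)/(a+b−2), so a = mode·(κ−2)+1 = 0.7×18+1 = 13.600.
And b = (1−mode)·(κ−2)+1 = 0.3×18+1 = 6.400.

a = 13.600, b = 6.400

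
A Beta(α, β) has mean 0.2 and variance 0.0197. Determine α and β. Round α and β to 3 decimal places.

Let s = α+β. The Beta variance is μ(1−μ)/(s+1).
So s+1 = μ(1−μ)/σ² = (0.2×0.8)/0.0197 = 0.16/0.0197 = 8.1218, giving s = 7.1218.
Then α = μs = 0.2×7.1218 = 1.424 and β = (1−μ)s = 0.8×7.1218 = 5.697.

α = 1.424, β = 5.697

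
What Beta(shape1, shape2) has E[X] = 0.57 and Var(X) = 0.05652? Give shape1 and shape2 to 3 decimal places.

By moment matching, shape1+shape2 = μ(1−μ)/σ² − 1 = (0.57·0.43)/0.05652 − 1 = 4.3365 − 1 = 3.3365.
Since shape1/(shape1+shape2) = μ, shape1 = 0.57·3.3365 = 1.902 and shape2 = 0.43·3.3365 = 1.435.

shape1 = 1.902, shape2 = 1.435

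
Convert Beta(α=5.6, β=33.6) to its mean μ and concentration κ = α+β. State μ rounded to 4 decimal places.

κ = α+β = 5.6+33.6 = 39.2; μ = α/κ = 5.6/39.2 = 0.1429.

μ = 0.1429, κ = 39.2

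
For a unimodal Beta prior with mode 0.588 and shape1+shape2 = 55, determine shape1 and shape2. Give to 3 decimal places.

shape1 = 32.164, shape2 = 22.836

For shape1,shape2>1 the mode is (shape1−1)/(shape1+shape2−2), so shape1 = mode·(κ−2)+1 = 0.588×53+1 = 32.164.
And shape2 = (1−mode)·(κ−2)+1 = 0.412×53+1 = 22.836.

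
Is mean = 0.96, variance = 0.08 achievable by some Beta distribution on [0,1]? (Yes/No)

No

For any Beta, Var(X) < E[X]·(1−E[X]).
Here μ(1−μ) = 0.96×0.04 = 0.0384, and 0.08 ≥ 0.0384.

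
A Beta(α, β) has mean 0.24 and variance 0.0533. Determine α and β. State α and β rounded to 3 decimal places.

By moment matching, α+β = μ(1−μ)/σ² − 1 = (0.24·0.76)/0.0533 − 1 = 3.4221 − 1 = 2.4221.
Since α/(α+β) = μ, α = 0.24·2.4221 = 0.581 and β = 0.76·2.4221 = 1.841.

α = 0.581, β = 1.841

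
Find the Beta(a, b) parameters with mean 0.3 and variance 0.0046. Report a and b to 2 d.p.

By moment matching, a+b = μ(1−μ)/σ² − 1 = (0.3·0.7)/0.0046 − 1 = 45.6522 − 1 = 44.6522.
Since a/(a+b) = μ, a = 0.3·44.6522 = 13.40 and b = 0.7·44.6522 = 31.26.

a = 13.40, b = 31.26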